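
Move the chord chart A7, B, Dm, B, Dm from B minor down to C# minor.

B7 C# Em C# Em

B minor down to C# minor is a minor seventh; each chord root moves by that interval while the quality stays the same.
A7: root A down a minor seventh → B, giving B7.
B: root B down a minor seventh → C#, giving C#.
Dm: root D down a minor seventh → E, giving Em.
B: root B down a minor seventh → C#, giving C#.
Dm: root D down a minor seventh → E, giving Em.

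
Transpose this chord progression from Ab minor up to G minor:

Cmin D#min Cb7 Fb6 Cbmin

Ab minor up to G minor is a major seventh; each chord root moves by that interval while the quality stays the same.
Cmin: root C up a major seventh → B, giving Bmin.
D#min: root D# up a major seventh → C##, giving C##min.
Cb7: root Cb up a major seventh → Bb, giving Bb7.
Fb6: root Fb up a major seventh → Eb, giving Eb6.
Cbmin: root Cb up a major seventh → Bb, giving Bbmin.

Bmin C##min Bb7 Eb6 Bbmin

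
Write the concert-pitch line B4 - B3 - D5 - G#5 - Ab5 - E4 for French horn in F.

F#5 F#4 A5 D#6 Eb6 B4

The French horn in F sounds a perfect fifth below written, so the written part must be a perfect fifth above concert — transpose each note up.
B4 → F#5
B3 → F#4
D5 → A5
G#5 → D#6
Ab5 → Eb6
E4 → B4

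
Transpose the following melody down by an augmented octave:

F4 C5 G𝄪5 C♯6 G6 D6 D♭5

F4 gives Fb3
C5 gives Cb4
G##5 gives G#4
C#6 gives C5
G6 gives Gb5
D6 gives Db5
Db5 gives Dbb4

Fb3 Cb4 G#4 C5 Gb5 Db5 Dbb4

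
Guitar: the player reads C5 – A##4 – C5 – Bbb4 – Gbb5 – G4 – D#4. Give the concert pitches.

The guitar sounds a perfect octave below written, so transpose each written note down a perfect octave.
C5 -> C4
A##4 -> A##3
C5 -> C4
Bbb4 -> Bbb3
Gbb5 -> Gbb4
G4 -> G3
D#4 -> D#3

C4 A##3 C4 Bbb3 Gbb4 G3 D#3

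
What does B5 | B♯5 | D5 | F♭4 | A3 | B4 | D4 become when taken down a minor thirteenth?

D#4 D##4 F#3 Ab2 C#2 D#3 F#2

A minor thirteenth down from B5 gives D#4.
B#5 down a minor thirteenth is D##4.
D5: a thirteenth down reaches F, and 20 semitones makes it F#3.
Fb4 down a minor thirteenth is Ab2.
A3: a thirteenth down reaches C, and 20 semitones makes it C#2.
B4: a thirteenth down reaches D, and 20 semitones makes it D#3.
D4: a thirteenth down reaches F, and 20 semitones makes it F#2.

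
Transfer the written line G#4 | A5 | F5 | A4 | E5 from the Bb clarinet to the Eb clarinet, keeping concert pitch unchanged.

First find concert pitch: the Bb clarinet sounds a major second below written, so G#4 A5 F5 A4 E5 sounds F#4 G5 Eb5 G4 D5.
Then write for Eb clarinet: it sounds a minor third above written, so the part must be a minor third below concert.
F#4 → D#4
G5 → E5
Eb5 → C5
G4 → E4
D5 → B4

D#4 E5 C5 E4 B4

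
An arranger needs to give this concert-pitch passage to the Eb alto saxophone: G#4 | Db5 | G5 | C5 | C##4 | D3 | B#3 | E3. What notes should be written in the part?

E#5 Bb5 E6 A5 A##4 B3 G##4 C#4

The Eb alto saxophone sounds a major sixth below written, so the written part must be a major sixth above concert — transpose each note up.
G#4 gives E#5
Db5 gives Bb5
G5 gives E6
C5 gives A5
C##4 gives A##4
D3 gives B3
B#3 gives G##4
E3 gives C#4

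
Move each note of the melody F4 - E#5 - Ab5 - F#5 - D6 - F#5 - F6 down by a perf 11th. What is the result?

F4 → C3
E#5 → B#3
Ab5 → Eb4
F#5 → C#4
D6 → A4
F#5 → C#4
F6 → C5

C3 B#3 Eb4 C#4 A4 C#4 C5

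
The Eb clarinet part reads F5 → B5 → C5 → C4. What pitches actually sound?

The Eb clarinet sounds a minor third above written, so transpose each written note up a minor third.
F5 gives Ab5
B5 gives D6
C5 gives Eb5
C4 gives Eb4

Ab5 D6 Eb5 Eb4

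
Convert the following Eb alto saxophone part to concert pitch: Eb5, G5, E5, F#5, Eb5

Gb4 Bb4 G4 A4 Gb4

The Eb alto saxophone sounds a major sixth below written, so transpose each written note down a major sixth.
Eb5 to Gb4
G5 to Bb4
E5 to G4
F#5 to A4
Eb5 to Gb4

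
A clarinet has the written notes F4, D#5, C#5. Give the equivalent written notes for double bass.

D5 B#5 A#5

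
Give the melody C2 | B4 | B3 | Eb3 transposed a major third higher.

E2 D#5 D#4 G3

C2 up a major third is E2.
B4: a third up reaches D, and 4 semitones makes it D#5.
A major third up from B3 gives D#4.
Eb3: a third up reaches G, and 4 semitones makes it G3.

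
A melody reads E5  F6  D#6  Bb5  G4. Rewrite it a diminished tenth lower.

C##4 D#5 B##4 G#4 E#3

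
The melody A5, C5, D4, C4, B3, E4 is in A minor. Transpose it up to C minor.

From A up to C is a minor third; apply that to each pitch.
A5 gives C6
C5 gives Eb5
D4 gives F4
C4 gives Eb4
B3 gives D4
E4 gives G4

C6 Eb5 F4 Eb4 D4 G4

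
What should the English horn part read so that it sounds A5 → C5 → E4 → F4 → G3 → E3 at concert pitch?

The English horn sounds a perfect fifth below written, so the written part must be a perfect fifth above concert — transpose each note up.
A5 -> E6
C5 -> G5
E4 -> B4
F4 -> C5
G3 -> D4
E3 -> B3

E6 G5 B4 C5 D4 B3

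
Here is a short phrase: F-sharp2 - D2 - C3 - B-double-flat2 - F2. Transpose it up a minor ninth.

F#2 up a minor ninth is G3.
A minor ninth up from D2 gives Eb3.
C3: a ninth up reaches D, and 13 semitones makes it Db4.
Bbb2 up a minor ninth is Cbb4.
F2 up a minor ninth is Gb3.

G3 Eb3 Db4 Cbb4 Gb3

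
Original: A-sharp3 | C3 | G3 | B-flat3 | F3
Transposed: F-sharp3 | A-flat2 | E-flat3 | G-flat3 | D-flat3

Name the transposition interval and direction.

Take the first pair: A#3 → F#3. A to F spans 3 letter names, so the interval is some kind of third.
F#3 to A#3 is 4 semitones, which makes it a major third; the second version is lower, so the direction is down.
Checking another pair — F3 → Db3 — gives the same interval.

down a major third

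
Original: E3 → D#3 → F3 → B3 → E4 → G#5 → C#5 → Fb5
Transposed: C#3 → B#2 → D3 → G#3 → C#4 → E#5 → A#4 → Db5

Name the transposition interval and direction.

down a minor third

Take the first pair: E3 → C#3. E to C spans 3 letter names, so the interval is some kind of third.
C#3 to E3 is 3 semitones, which makes it a minor third; the second version is lower, so the direction is down.
Checking another pair — Fb5 → Db5 — gives the same interval.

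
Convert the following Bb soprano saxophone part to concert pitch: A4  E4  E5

G4 D4 D5

The Bb soprano saxophone sounds a major second below written, so transpose each written note down a major second.
A4 to G4
E4 to D4
E5 to D5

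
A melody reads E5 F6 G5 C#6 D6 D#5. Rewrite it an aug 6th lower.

E5 -> Gb4
F6 -> Abb5
G5 -> Bbb4
C#6 -> Eb5
D6 -> Fb5
D#5 -> F4

Gb4 Abb5 Bbb4 Eb5 Fb5 F4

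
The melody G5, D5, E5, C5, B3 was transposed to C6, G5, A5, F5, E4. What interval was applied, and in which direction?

Take the first pair: G5 → C6. G to C spans 4 letter names, so the interval is some kind of fourth.
G5 to C6 is 5 semitones, which makes it a perfect fourth; the second version is higher, so the direction is up.
Checking another pair — B3 → E4 — gives the same interval.

up a perfect fourth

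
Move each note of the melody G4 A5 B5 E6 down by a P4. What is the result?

D4 E5 F#5 B5

A perfect fourth down from G4 gives D4.
A perfect fourth down from A5 gives E5.
B5: a fourth down reaches F, and 5 semitones makes it F#5.
E6 down a perfect fourth is B5.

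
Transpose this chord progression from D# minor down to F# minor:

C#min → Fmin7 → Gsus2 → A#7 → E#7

Emin Abmin7 Bbsus2 C#7 G#7

D# minor down to F# minor is a major sixth; each chord root moves by that interval while the quality stays the same.
C#min: root C# down a major sixth → E, giving Emin.
Fmin7: root F down a major sixth → Ab, giving Abmin7.
Gsus2: root G down a major sixth → Bb, giving Bbsus2.
A#7: root A# down a major sixth → C#, giving C#7.
E#7: root E# down a major sixth → G#, giving G#7.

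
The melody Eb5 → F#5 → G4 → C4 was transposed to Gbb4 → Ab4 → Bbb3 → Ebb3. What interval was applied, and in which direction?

down an augmented sixth

From Eb5 to Gbb4 is 6 letter names — a sixth of some quality.
Gbb4 to Eb5 is 10 semitones, which makes it an augmented sixth; the second version is lower, so the direction is down.
Checking another pair — C4 → Ebb3 — gives the same interval.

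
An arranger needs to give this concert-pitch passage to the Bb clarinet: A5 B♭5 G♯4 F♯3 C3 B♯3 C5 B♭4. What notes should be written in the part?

Written C4 sounds as Bb3 on the Bb clarinet, so concert pitches are written a major second up.
A5 → B5
Bb5 → C6
G#4 → A#4
F#3 → G#3
C3 → D3
B#3 → C##4
C5 → D5
Bb4 → C5

B5 C6 A#4 G#3 D3 C##4 D5 C5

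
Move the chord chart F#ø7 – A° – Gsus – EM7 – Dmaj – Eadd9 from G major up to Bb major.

G major up to Bb major is a minor third; each chord root moves by that interval while the quality stays the same.
F#ø7: root F# up a minor third → A, giving Aø7.
A°: root A up a minor third → C, giving C°.
Gsus: root G up a minor third → Bb, giving Bbsus.
EM7: root E up a minor third → G, giving GM7.
Dmaj: root D up a minor third → F, giving Fmaj.
Eadd9: root E up a minor third → G, giving Gadd9.

Aø7 C° Bbsus GM7 Fmaj Gadd9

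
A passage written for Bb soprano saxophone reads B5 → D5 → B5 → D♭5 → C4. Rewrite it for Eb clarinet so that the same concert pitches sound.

F#5 A4 F#5 Ab4 G3

First find concert pitch: the Bb soprano saxophone sounds a major second below written, so B5 D5 B5 D♭5 C4 sounds A5 C5 A5 Cb5 Bb3.
Then write for Eb clarinet: it sounds a minor third above written, so the part must be a minor third below concert.
A5 → F#5
C5 → A4
A5 → F#5
Cb5 → Ab4
Bb3 → G3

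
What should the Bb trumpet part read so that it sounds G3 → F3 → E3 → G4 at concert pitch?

A3 G3 F#3 A4

Written C4 sounds as Bb3 on the Bb trumpet, so concert pitches are written a major second up.
G3 to A3
F3 to G3
E3 to F#3
G4 to A4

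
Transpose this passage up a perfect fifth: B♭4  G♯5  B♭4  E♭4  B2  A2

F5 D#6 F5 Bb4 F#3 E3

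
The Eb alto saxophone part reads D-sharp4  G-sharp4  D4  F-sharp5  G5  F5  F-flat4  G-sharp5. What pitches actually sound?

The Eb alto saxophone sounds a major sixth below written, so transpose each written note down a major sixth.
D#4 → F#3
G#4 → B3
D4 → F3
F#5 → A4
G5 → Bb4
F5 → Ab4
Fb4 → Abb3
G#5 → B4

F#3 B3 F3 A4 Bb4 Ab4 Abb3 B4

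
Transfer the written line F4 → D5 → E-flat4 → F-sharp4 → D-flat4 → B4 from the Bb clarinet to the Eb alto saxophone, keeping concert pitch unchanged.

C5 A5 Bb4 C#5 Ab4 F#5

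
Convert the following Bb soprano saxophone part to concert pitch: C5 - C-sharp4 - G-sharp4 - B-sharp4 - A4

Bb4 B3 F#4 A#4 G4

Written C4 on the Bb soprano saxophone sounds as Bb3, a major second lower; apply that shift to every note.
C5 becomes Bb4
C#4 becomes B3
G#4 becomes F#4
B#4 becomes A#4
A4 becomes G4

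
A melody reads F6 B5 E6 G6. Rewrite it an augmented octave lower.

F6 gives Fb5
B5 gives Bb4
E6 gives Eb5
G6 gives Gb5

Fb5 Bb4 Eb5 Gb5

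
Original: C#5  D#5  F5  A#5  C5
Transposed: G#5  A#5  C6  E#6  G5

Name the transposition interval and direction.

up a perfect fifth

Take the first pair: C#5 → G#5. C to G spans 5 letter names, so the interval is some kind of fifth.
C#5 to G#5 is 7 semitones, which makes it a perfect fifth; the second version is higher, so the direction is up.
Checking another pair — C5 → G5 — gives the same interval.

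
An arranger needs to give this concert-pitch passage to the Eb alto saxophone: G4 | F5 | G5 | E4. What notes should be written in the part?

E5 D6 E6 C#5

Written C4 sounds as Eb3 on the Eb alto saxophone, so concert pitches are written a major sixth up.
G4 becomes E5
F5 becomes D6
G5 becomes E6
E4 becomes C#5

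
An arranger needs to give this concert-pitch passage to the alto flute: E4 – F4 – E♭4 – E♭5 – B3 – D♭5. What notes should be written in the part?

A4 Bb4 Ab4 Ab5 E4 Gb5

Written C4 sounds as G3 on the alto flute, so concert pitches are written a perfect fourth up.
E4 -> A4
F4 -> Bb4
Eb4 -> Ab4
Eb5 -> Ab5
B3 -> E4
Db5 -> Gb5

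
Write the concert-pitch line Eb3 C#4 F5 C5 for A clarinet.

The A clarinet sounds a minor third below written, so the written part must be a minor third above concert — transpose each note up.
Eb3 → Gb3
C#4 → E4
F5 → Ab5
C5 → Eb5

Gb3 E4 Ab5 Eb5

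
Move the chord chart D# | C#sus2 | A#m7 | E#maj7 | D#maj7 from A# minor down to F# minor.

A# minor down to F# minor is a major third; each chord root moves by that interval while the quality stays the same.
D#: root D# down a major third → B, giving B.
C#sus2: root C# down a major third → A, giving Asus2.
A#m7: root A# down a major third → F#, giving F#m7.
E#maj7: root E# down a major third → C#, giving C#maj7.
D#maj7: root D# down a major third → B, giving Bmaj7.

B Asus2 F#m7 C#maj7 Bmaj7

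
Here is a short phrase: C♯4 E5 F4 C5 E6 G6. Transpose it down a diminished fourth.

C#4 gives G##3
E5 gives B#4
F4 gives C#4
C5 gives G#4
E6 gives B#5
G6 gives D#6

G##3 B#4 C#4 G#4 B#5 D#6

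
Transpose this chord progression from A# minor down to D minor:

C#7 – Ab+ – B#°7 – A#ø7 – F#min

A# minor down to D minor is an augmented fifth; each chord root moves by that interval while the quality stays the same.
C#7: root C# down an augmented fifth → F, giving F7.
Ab+: root Ab down an augmented fifth → Dbb, giving Dbb+.
B#°7: root B# down an augmented fifth → E, giving E°7.
A#ø7: root A# down an augmented fifth → D, giving Dø7.
F#min: root F# down an augmented fifth → Bb, giving Bbmin.

F7 Dbb+ E°7 Dø7 Bbmin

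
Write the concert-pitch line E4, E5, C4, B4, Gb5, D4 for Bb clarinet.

F#4 F#5 D4 C#5 Ab5 E4

The Bb clarinet sounds a major second below written, so the written part must be a major second above concert — transpose each note up.
E4 -> F#4
E5 -> F#5
C4 -> D4
B4 -> C#5
Gb5 -> Ab5
D4 -> E4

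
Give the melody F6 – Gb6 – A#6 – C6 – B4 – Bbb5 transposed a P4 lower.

C6 Db6 E#6 G5 F#4 Fb5

F6 to C6
Gb6 to Db6
A#6 to E#6
C6 to G5
B4 to F#4
Bbb5 to Fb5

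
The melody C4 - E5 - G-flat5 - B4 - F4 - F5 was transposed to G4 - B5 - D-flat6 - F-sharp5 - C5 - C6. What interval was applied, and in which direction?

up a perfect fifth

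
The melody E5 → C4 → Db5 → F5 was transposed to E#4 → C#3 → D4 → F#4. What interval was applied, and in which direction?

From E5 to E#4 is 8 letter names — an octave of some quality.
E#4 to E5 is 11 semitones, which makes it a diminished octave; the second version is lower, so the direction is down.
Checking another pair — F5 → F#4 — gives the same interval.

down a diminished octave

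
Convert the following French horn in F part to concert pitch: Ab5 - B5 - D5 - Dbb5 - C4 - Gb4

The French horn in F sounds a perfect fifth below written, so transpose each written note down a perfect fifth.
Ab5 becomes Db5
B5 becomes E5
D5 becomes G4
Dbb5 becomes Gbb4
C4 becomes F3
Gb4 becomes Cb4

Db5 E5 G4 Gbb4 F3 Cb4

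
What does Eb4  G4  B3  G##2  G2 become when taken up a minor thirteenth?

Eb4 → Cb6
G4 → Eb6
B3 → G5
G##2 → E#4
G2 → Eb4

Cb6 Eb6 G5 E#4 Eb4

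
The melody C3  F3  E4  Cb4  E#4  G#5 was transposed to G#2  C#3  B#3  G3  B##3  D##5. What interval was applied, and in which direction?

down a diminished fourth

From C3 to G#2 is 4 letter names — a fourth of some quality.
G#2 to C3 is 4 semitones, which makes it a diminished fourth; the second version is lower, so the direction is down.
Checking another pair — G#5 → D##5 — gives the same interval.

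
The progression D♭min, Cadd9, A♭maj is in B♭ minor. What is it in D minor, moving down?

B♭ minor down to D minor is a minor sixth; each chord root moves by that interval while the quality stays the same.
D♭min: root D♭ down a minor sixth → F, giving Fmin.
Cadd9: root C down a minor sixth → E, giving Eadd9.
A♭maj: root A♭ down a minor sixth → C, giving Cmaj.

Fmin Eadd9 Cmaj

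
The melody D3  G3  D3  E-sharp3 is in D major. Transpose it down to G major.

D major to G major down is a perfect fifth, so every note moves down by that interval.
D3 → G2
G3 → C3
D3 → G2
E#3 → A#2

G2 C3 G2 A#2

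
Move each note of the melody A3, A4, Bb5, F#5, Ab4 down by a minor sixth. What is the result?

C#3 C#4 D5 A#4 C4

A minor sixth down from A3 gives C#3.
A4 down a minor sixth is C#4.
A minor sixth down from Bb5 gives D5.
A minor sixth down from F#5 gives A#4.
Ab4 down a minor sixth is C4.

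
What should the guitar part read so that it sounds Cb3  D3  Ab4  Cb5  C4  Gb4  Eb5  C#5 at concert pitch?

Written C4 sounds as C3 on the guitar, so concert pitches are written a perfect octave up.
Cb3 -> Cb4
D3 -> D4
Ab4 -> Ab5
Cb5 -> Cb6
C4 -> C5
Gb4 -> Gb5
Eb5 -> Eb6
C#5 -> C#6

Cb4 D4 Ab5 Cb6 C5 Gb5 Eb6 C#6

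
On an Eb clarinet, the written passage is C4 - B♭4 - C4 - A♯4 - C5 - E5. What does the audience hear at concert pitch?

Eb4 Db5 Eb4 C#5 Eb5 G5

The Eb clarinet sounds a minor third above written, so transpose each written note up a minor third.
C4 gives Eb4
Bb4 gives Db5
C4 gives Eb4
A#4 gives C#5
C5 gives Eb5
E5 gives G5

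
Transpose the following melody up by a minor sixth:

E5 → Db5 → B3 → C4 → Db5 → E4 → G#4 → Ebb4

C6 Bbb5 G4 Ab4 Bbb5 C5 E5 Cbb5

E5: a sixth up reaches C, and 8 semitones makes it C6.
Db5 up a minor sixth is Bbb5.
B3: a sixth up reaches G, and 8 semitones makes it G4.
C4 up a minor sixth is Ab4.
A minor sixth up from Db5 gives Bbb5.
A minor sixth up from E4 gives C5.
G#4: a sixth up reaches E, and 8 semitones makes it E5.
A minor sixth up from Ebb4 gives Cbb5.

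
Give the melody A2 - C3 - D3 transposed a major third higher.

C#3 E3 F#3

A2 → C#3
C3 → E3
D3 → F#3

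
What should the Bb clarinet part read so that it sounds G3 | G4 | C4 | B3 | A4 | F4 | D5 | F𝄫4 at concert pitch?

A3 A4 D4 C#4 B4 G4 E5 Gbb4

Written C4 sounds as Bb3 on the Bb clarinet, so concert pitches are written a major second up.
G3 → A3
G4 → A4
C4 → D4
B3 → C#4
A4 → B4
F4 → G4
D5 → E5
Fbb4 → Gbb4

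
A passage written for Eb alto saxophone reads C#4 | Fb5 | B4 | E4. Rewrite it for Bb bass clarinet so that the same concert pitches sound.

F#4 Bbb5 E5 A4

First find concert pitch: the Eb alto saxophone sounds a major sixth below written, so C#4 Fb5 B4 E4 sounds E3 Abb4 D4 G3.
Then write for Bb bass clarinet: it sounds a major ninth below written, so the part must be a major ninth above concert.
E3 → F#4
Abb4 → Bbb5
D4 → E5
G3 → A4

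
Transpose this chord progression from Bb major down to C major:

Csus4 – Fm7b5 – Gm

Dsus4 Gm7b5 Am

Bb major down to C major is a minor seventh; each chord root moves by that interval while the quality stays the same.
Csus4: root C down a minor seventh → D, giving Dsus4.
Fm7b5: root F down a minor seventh → G, giving Gm7b5.
Gm: root G down a minor seventh → A, giving Am.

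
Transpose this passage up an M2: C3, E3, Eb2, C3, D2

C3 -> D3
E3 -> F#3
Eb2 -> F2
C3 -> D3
D2 -> E2

D3 F#3 F2 D3 E2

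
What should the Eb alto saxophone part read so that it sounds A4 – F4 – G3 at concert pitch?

Written C4 sounds as Eb3 on the Eb alto saxophone, so concert pitches are written a major sixth up.
A4 gives F#5
F4 gives D5
G3 gives E4

F#5 D5 E4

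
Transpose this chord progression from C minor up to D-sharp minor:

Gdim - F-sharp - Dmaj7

C minor up to D-sharp minor is an augmented second; each chord root moves by that interval while the quality stays the same.
Gdim: root G up an augmented second → A#, giving A#dim.
F-sharp: root F-sharp up an augmented second → G##, giving G##.
Dmaj7: root D up an augmented second → E#, giving E#maj7.

A#dim G## E#maj7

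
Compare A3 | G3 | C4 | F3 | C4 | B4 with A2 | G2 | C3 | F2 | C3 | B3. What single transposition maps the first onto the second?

down a perfect octave

Take the first pair: A3 → A2. A to A spans 8 letter names, so the interval is some kind of octave.
A2 to A3 is 12 semitones, which makes it a perfect octave; the second version is lower, so the direction is down.
Checking another pair — B4 → B3 — gives the same interval.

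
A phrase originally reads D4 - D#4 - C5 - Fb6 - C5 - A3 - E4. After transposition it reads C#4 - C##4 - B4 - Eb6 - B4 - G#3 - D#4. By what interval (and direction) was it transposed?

down a minor second

From D4 to C#4 is 2 letter names — a second of some quality.
C#4 to D4 is 1 semitone, which makes it a minor second; the second version is lower, so the direction is down.
Checking another pair — E4 → D#4 — gives the same interval.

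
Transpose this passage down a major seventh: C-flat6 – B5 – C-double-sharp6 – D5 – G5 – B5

Cb6 down a major seventh is Dbb5.
B5: a seventh down reaches C, and 11 semitones makes it C5.
C##6 down a major seventh is D#5.
D5 down a major seventh is Eb4.
G5: a seventh down reaches A, and 11 semitones makes it Ab4.
A major seventh down from B5 gives C5.

Dbb5 C5 D#5 Eb4 Ab4 C5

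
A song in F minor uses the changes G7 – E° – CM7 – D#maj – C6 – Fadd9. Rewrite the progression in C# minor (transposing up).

D#7 B#° G#M7 A##maj G#6 C#add9

F minor up to C# minor is an augmented fifth; each chord root moves by that interval while the quality stays the same.
G7: root G up an augmented fifth → D#, giving D#7.
E°: root E up an augmented fifth → B#, giving B#°.
CM7: root C up an augmented fifth → G#, giving G#M7.
D#maj: root D# up an augmented fifth → A##, giving A##maj.
C6: root C up an augmented fifth → G#, giving G#6.
Fadd9: root F up an augmented fifth → C#, giving C#add9.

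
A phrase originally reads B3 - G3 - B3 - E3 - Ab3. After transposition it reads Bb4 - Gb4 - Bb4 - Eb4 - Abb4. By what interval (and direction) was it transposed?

Take the first pair: B3 → Bb4. B to B spans 8 letter names, so the interval is some kind of octave.
B3 to Bb4 is 11 semitones, which makes it a diminished octave; the second version is higher, so the direction is up.
Checking another pair — Ab3 → Abb4 — gives the same interval.

up a diminished octave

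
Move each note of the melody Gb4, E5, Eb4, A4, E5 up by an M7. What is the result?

Gb4: a seventh up reaches F, and 11 semitones makes it F5.
E5: a seventh up reaches D, and 11 semitones makes it D#6.
A major seventh up from Eb4 gives D5.
A4 up a major seventh is G#5.
E5 up a major seventh is D#6.

F5 D#6 D5 G#5 D#6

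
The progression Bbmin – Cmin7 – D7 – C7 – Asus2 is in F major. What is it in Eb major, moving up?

F major up to Eb major is a minor seventh; each chord root moves by that interval while the quality stays the same.
Bbmin: root Bb up a minor seventh → Ab, giving Abmin.
Cmin7: root C up a minor seventh → Bb, giving Bbmin7.
D7: root D up a minor seventh → C, giving C7.
C7: root C up a minor seventh → Bb, giving Bb7.
Asus2: root A up a minor seventh → G, giving Gsus2.

Abmin Bbmin7 C7 Bb7 Gsus2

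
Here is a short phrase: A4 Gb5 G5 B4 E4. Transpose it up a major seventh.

A4 to G#5
Gb5 to F6
G5 to F#6
B4 to A#5
E4 to D#5

G#5 F6 F#6 A#5 D#5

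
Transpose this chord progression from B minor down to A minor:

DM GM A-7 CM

CM FM G-7 BbM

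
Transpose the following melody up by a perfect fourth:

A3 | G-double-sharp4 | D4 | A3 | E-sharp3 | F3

A3: a fourth up reaches D, and 5 semitones makes it D4.
A perfect fourth up from G##4 gives C##5.
D4: a fourth up reaches G, and 5 semitones makes it G4.
A perfect fourth up from A3 gives D4.
E#3 up a perfect fourth is A#3.
A perfect fourth up from F3 gives Bb3.

D4 C##5 G4 D4 A#3 Bb3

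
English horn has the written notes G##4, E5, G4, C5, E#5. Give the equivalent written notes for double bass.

C##5 A5 C5 F5 A#5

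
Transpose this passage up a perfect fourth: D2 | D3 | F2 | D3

G2 G3 Bb2 G3

D2: a fourth up reaches G, and 5 semitones makes it G2.
A perfect fourth up from D3 gives G3.
F2: a fourth up reaches B, and 5 semitones makes it Bb2.
D3: a fourth up reaches G, and 5 semitones makes it G3.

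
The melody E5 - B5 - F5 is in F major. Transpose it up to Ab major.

G5 D6 Ab5

F major to Ab major up is a minor third, so every note moves up by that interval.
E5 -> G5
B5 -> D6
F5 -> Ab5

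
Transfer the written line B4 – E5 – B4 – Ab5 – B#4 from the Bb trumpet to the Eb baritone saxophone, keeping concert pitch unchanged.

F#6 B6 F#6 Eb7 F##6

First find concert pitch: the Bb trumpet sounds a major second below written, so B4 E5 B4 Ab5 B#4 sounds A4 D5 A4 Gb5 A#4.
Then write for Eb baritone saxophone: it sounds a major thirteenth below written, so the part must be a major thirteenth above concert.
A4 → F#6
D5 → B6
A4 → F#6
Gb5 → Eb7
A#4 → F##6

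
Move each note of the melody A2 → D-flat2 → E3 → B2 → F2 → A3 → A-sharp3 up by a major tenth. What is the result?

C#4 F3 G#4 D#4 A3 C#5 C##5

A2 gives C#4
Db2 gives F3
E3 gives G#4
B2 gives D#4
F2 gives A3
A3 gives C#5
A#3 gives C##5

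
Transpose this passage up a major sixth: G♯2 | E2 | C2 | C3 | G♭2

G#2 up a major sixth is E#3.
E2: a sixth up reaches C, and 9 semitones makes it C#3.
A major sixth up from C2 gives A2.
C3 up a major sixth is A3.
A major sixth up from Gb2 gives Eb3.

E#3 C#3 A2 A3 Eb3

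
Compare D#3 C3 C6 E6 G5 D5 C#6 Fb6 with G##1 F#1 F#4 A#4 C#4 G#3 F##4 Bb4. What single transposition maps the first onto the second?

down a diminished twelfth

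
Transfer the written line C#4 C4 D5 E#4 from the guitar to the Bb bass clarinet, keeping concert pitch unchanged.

First find concert pitch: the guitar sounds a perfect octave below written, so C#4 C4 D5 E#4 sounds C#3 C3 D4 E#3.
Then write for Bb bass clarinet: it sounds a major ninth below written, so the part must be a major ninth above concert.
C#3 → D#4
C3 → D4
D4 → E5
E#3 → F##4

D#4 D4 E5 F##4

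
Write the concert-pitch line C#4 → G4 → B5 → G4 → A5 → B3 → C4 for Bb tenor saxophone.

Written C4 sounds as Bb2 on the Bb tenor saxophone, so concert pitches are written a major ninth up.
C#4 to D#5
G4 to A5
B5 to C#7
G4 to A5
A5 to B6
B3 to C#5
C4 to D5

D#5 A5 C#7 A5 B6 C#5 D5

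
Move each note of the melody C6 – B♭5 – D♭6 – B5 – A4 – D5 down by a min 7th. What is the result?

C6: a seventh down reaches D, and 10 semitones makes it D5.
A minor seventh down from Bb5 gives C5.
Db6 down a minor seventh is Eb5.
B5 down a minor seventh is C#5.
A minor seventh down from A4 gives B3.
D5: a seventh down reaches E, and 10 semitones makes it E4.

D5 C5 Eb5 C#5 B3 E4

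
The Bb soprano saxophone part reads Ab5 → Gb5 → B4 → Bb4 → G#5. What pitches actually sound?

Gb5 Fb5 A4 Ab4 F#5

Written C4 on the Bb soprano saxophone sounds as Bb3, a major second lower; apply that shift to every note.
Ab5 -> Gb5
Gb5 -> Fb5
B4 -> A4
Bb4 -> Ab4
G#5 -> F#5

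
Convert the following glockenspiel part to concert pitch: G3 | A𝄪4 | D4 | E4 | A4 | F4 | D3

G5 A##6 D6 E6 A6 F6 D5

The glockenspiel sounds a perfect fifteenth above written, so transpose each written note up a perfect fifteenth.
G3 -> G5
A##4 -> A##6
D4 -> D6
E4 -> E6
A4 -> A6
F4 -> F6
D3 -> D5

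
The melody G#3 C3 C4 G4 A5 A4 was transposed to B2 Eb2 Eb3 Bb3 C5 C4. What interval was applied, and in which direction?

down a major sixth

From G#3 to B2 is 6 letter names — a sixth of some quality.
B2 to G#3 is 9 semitones, which makes it a major sixth; the second version is lower, so the direction is down.
Checking another pair — A4 → C4 — gives the same interval.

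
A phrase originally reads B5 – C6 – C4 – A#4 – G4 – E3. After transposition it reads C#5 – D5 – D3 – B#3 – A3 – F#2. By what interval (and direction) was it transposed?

From B5 to C#5 is 7 letter names — a seventh of some quality.
C#5 to B5 is 10 semitones, which makes it a minor seventh; the second version is lower, so the direction is down.
Checking another pair — E3 → F#2 — gives the same interval.

down a minor seventh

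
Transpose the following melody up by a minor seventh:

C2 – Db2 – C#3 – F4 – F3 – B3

C2: a seventh up reaches B, and 10 semitones makes it Bb2.
Db2: a seventh up reaches C, and 10 semitones makes it Cb3.
C#3: a seventh up reaches B, and 10 semitones makes it B3.
F4: a seventh up reaches E, and 10 semitones makes it Eb5.
F3 up a minor seventh is Eb4.
B3: a seventh up reaches A, and 10 semitones makes it A4.

Bb2 Cb3 B3 Eb5 Eb4 A4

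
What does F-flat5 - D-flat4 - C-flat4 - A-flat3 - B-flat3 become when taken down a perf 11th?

Fb5 becomes Cb4
Db4 becomes Ab2
Cb4 becomes Gb2
Ab3 becomes Eb2
Bb3 becomes F2

Cb4 Ab2 Gb2 Eb2 F2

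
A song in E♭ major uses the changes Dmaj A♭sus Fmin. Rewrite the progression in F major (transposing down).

Emaj Bbsus Gmin

E♭ major down to F major is a minor seventh; each chord root moves by that interval while the quality stays the same.
Dmaj: root D down a minor seventh → E, giving Emaj.
A♭sus: root A♭ down a minor seventh → Bb, giving Bbsus.
Fmin: root F down a minor seventh → G, giving Gmin.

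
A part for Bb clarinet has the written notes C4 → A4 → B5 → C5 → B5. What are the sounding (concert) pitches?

Bb3 G4 A5 Bb4 A5

Written C4 on the Bb clarinet sounds as Bb3, a major second lower; apply that shift to every note.
C4 gives Bb3
A4 gives G4
B5 gives A5
C5 gives Bb4
B5 gives A5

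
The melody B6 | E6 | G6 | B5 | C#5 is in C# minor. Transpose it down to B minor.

C# minor to B minor down is a major second, so every note moves down by that interval.
B6 becomes A6
E6 becomes D6
G6 becomes F6
B5 becomes A5
C#5 becomes B4

A6 D6 F6 A5 B4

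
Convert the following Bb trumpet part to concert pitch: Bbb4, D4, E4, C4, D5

The Bb trumpet sounds a major second below written, so transpose each written note down a major second.
Bbb4 → Abb4
D4 → C4
E4 → D4
C4 → Bb3
D5 → C5

Abb4 C4 D4 Bb3 C5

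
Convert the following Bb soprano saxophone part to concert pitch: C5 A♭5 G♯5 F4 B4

Bb4 Gb5 F#5 Eb4 A4

The Bb soprano saxophone sounds a major second below written, so transpose each written note down a major second.
C5 → Bb4
Ab5 → Gb5
G#5 → F#5
F4 → Eb4
B4 → A4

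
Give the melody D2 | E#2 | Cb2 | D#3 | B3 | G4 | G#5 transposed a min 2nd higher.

D2 becomes Eb2
E#2 becomes F#2
Cb2 becomes Dbb2
D#3 becomes E3
B3 becomes C4
G4 becomes Ab4
G#5 becomes A5

Eb2 F#2 Dbb2 E3 C4 Ab4 A5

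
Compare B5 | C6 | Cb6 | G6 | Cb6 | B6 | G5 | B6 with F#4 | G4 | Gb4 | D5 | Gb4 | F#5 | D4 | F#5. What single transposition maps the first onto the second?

down a perfect eleventh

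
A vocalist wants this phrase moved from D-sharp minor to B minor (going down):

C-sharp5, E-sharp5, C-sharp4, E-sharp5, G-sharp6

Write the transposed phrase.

A4 C#5 A3 C#5 E6

From D-sharp down to B is a major third; apply that to each pitch.
C#5 gives A4
E#5 gives C#5
C#4 gives A3
E#5 gives C#5
G#6 gives E6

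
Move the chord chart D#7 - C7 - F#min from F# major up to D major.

B7 Ab7 Dmin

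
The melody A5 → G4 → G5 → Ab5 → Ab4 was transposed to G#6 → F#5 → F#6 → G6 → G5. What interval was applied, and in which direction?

From A5 to G#6 is 7 letter names — a seventh of some quality.
A5 to G#6 is 11 semitones, which makes it a major seventh; the second version is higher, so the direction is up.
Checking another pair — Ab4 → G5 — gives the same interval.

up a major seventh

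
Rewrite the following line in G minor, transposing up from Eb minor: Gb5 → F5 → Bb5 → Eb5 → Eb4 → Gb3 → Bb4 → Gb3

Bb5 A5 D6 G5 G4 Bb3 D5 Bb3

Eb minor to G minor up is a major third, so every note moves up by that interval.
Gb5 gives Bb5
F5 gives A5
Bb5 gives D6
Eb5 gives G5
Eb4 gives G4
Gb3 gives Bb3
Bb4 gives D5
Gb3 gives Bb3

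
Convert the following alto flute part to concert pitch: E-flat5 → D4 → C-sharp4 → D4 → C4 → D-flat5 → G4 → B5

Written C4 on the alto flute sounds as G3, a perfect fourth lower; apply that shift to every note.
Eb5 becomes Bb4
D4 becomes A3
C#4 becomes G#3
D4 becomes A3
C4 becomes G3
Db5 becomes Ab4
G4 becomes D4
B5 becomes F#5

Bb4 A3 G#3 A3 G3 Ab4 D4 F#5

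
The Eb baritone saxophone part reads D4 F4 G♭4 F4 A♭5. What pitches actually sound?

F2 Ab2 Bbb2 Ab2 Cb4

The Eb baritone saxophone sounds a major thirteenth below written, so transpose each written note down a major thirteenth.
D4 → F2
F4 → Ab2
Gb4 → Bbb2
F4 → Ab2
Ab5 → Cb4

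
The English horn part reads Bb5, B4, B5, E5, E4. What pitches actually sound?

Eb5 E4 E5 A4 A3

Written C4 on the English horn sounds as F3, a perfect fifth lower; apply that shift to every note.
Bb5 gives Eb5
B4 gives E4
B5 gives E5
E5 gives A4
E4 gives A3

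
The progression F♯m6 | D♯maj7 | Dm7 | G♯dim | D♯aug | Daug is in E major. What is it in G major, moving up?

Am6 F#maj7 Fm7 Bdim F#aug Faug

E major up to G major is a minor third; each chord root moves by that interval while the quality stays the same.
F♯m6: root F♯ up a minor third → A, giving Am6.
D♯maj7: root D♯ up a minor third → F#, giving F#maj7.
Dm7: root D up a minor third → F, giving Fm7.
G♯dim: root G♯ up a minor third → B, giving Bdim.
D♯aug: root D♯ up a minor third → F#, giving F#aug.
Daug: root D up a minor third → F, giving Faug.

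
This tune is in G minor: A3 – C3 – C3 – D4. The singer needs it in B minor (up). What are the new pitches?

C#4 E3 E3 F#4

From G up to B is a major third; apply that to each pitch.
A3 gives C#4
C3 gives E3
C3 gives E3
D4 gives F#4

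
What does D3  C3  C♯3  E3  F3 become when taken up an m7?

A minor seventh up from D3 gives C4.
A minor seventh up from C3 gives Bb3.
C#3 up a minor seventh is B3.
E3 up a minor seventh is D4.
F3 up a minor seventh is Eb4.

C4 Bb3 B3 D4 Eb4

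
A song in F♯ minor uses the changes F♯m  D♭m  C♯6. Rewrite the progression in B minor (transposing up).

F♯ minor up to B minor is a perfect fourth; each chord root moves by that interval while the quality stays the same.
F♯m: root F♯ up a perfect fourth → B, giving Bm.
D♭m: root D♭ up a perfect fourth → Gb, giving Gbm.
C♯6: root C♯ up a perfect fourth → F#, giving F#6.

Bm Gbm F#6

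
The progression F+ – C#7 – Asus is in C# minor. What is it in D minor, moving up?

Gb+ D7 Bbsus

C# minor up to D minor is a minor second; each chord root moves by that interval while the quality stays the same.
F+: root F up a minor second → Gb, giving Gb+.
C#7: root C# up a minor second → D, giving D7.
Asus: root A up a minor second → Bb, giving Bbsus.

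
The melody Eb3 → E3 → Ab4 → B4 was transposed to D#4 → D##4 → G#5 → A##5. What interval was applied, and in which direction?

From Eb3 to D#4 is 7 letter names — a seventh of some quality.
Eb3 to D#4 is 12 semitones, which makes it an augmented seventh; the second version is higher, so the direction is up.
Checking another pair — B4 → A##5 — gives the same interval.

up an augmented seventh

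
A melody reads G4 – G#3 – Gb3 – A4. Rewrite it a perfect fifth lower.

C4 C#3 Cb3 D4

G4 -> C4
G#3 -> C#3
Gb3 -> Cb3
A4 -> D4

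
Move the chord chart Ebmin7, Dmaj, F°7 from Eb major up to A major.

Amin7 G#maj B°7

Eb major up to A major is an augmented fourth; each chord root moves by that interval while the quality stays the same.
Ebmin7: root Eb up an augmented fourth → A, giving Amin7.
Dmaj: root D up an augmented fourth → G#, giving G#maj.
F°7: root F up an augmented fourth → B, giving B°7.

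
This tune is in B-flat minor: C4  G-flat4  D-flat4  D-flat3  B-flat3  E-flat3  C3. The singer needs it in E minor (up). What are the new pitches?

B-flat minor to E minor up is an augmented fourth, so every note moves up by that interval.
C4 -> F#4
Gb4 -> C5
Db4 -> G4
Db3 -> G3
Bb3 -> E4
Eb3 -> A3
C3 -> F#3

F#4 C5 G4 G3 E4 A3 F#3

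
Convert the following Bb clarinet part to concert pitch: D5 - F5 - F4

C5 Eb5 Eb4

Written C4 on the Bb clarinet sounds as Bb3, a major second lower; apply that shift to every note.
D5 -> C5
F5 -> Eb5
F4 -> Eb4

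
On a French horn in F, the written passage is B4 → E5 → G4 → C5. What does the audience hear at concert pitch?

E4 A4 C4 F4

The French horn in F sounds a perfect fifth below written, so transpose each written note down a perfect fifth.
B4 -> E4
E5 -> A4
G4 -> C4
C5 -> F4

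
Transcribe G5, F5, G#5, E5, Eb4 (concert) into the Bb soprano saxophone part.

A5 G5 A#5 F#5 F4

Written C4 sounds as Bb3 on the Bb soprano saxophone, so concert pitches are written a major second up.
G5 -> A5
F5 -> G5
G#5 -> A#5
E5 -> F#5
Eb4 -> F4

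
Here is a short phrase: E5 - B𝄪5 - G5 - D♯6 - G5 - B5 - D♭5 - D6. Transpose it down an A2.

Db5 A#5 Fb5 C6 Fb5 Ab5 Cbb5 Cb6

E5: a second down reaches D, and 3 semitones makes it Db5.
B##5 down an augmented second is A#5.
G5 down an augmented second is Fb5.
D#6: a second down reaches C, and 3 semitones makes it C6.
An augmented second down from G5 gives Fb5.
B5: a second down reaches A, and 3 semitones makes it Ab5.
Db5 down an augmented second is Cbb5.
D6 down an augmented second is Cb6.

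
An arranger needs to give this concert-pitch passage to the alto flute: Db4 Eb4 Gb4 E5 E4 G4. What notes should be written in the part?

Gb4 Ab4 Cb5 A5 A4 C5

The alto flute sounds a perfect fourth below written, so the written part must be a perfect fourth above concert — transpose each note up.
Db4 gives Gb4
Eb4 gives Ab4
Gb4 gives Cb5
E5 gives A5
E4 gives A4
G4 gives C5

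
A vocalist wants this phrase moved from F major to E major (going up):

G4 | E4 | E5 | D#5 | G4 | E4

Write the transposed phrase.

F#5 D#5 D#6 C##6 F#5 D#5

From F up to E is a major seventh; apply that to each pitch.
G4 gives F#5
E4 gives D#5
E5 gives D#6
D#5 gives C##6
G4 gives F#5
E4 gives D#5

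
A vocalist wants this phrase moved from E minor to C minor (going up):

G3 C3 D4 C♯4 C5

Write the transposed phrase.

E minor to C minor up is a minor sixth, so every note moves up by that interval.
G3 → Eb4
C3 → Ab3
D4 → Bb4
C#4 → A4
C5 → Ab5

Eb4 Ab3 Bb4 A4 Ab5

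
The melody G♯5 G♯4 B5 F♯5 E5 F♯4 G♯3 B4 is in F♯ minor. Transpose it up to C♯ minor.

D#6 D#5 F#6 C#6 B5 C#5 D#4 F#5

From F♯ up to C♯ is a perfect fifth; apply that to each pitch.
G#5 -> D#6
G#4 -> D#5
B5 -> F#6
F#5 -> C#6
E5 -> B5
F#4 -> C#5
G#3 -> D#4
B4 -> F#5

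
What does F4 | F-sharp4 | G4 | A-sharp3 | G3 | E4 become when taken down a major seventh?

F4 becomes Gb3
F#4 becomes G3
G4 becomes Ab3
A#3 becomes B2
G3 becomes Ab2
E4 becomes F3

Gb3 G3 Ab3 B2 Ab2 F3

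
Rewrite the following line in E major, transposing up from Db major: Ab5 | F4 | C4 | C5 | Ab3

B5 G#4 D#4 D#5 B3

From Db up to E is an augmented second; apply that to each pitch.
Ab5 becomes B5
F4 becomes G#4
C4 becomes D#4
C5 becomes D#5
Ab3 becomes B3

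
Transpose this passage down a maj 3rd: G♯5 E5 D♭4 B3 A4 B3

E5 C5 Bbb3 G3 F4 G3

G#5: a third down reaches E, and 4 semitones makes it E5.
E5: a third down reaches C, and 4 semitones makes it C5.
Db4 down a major third is Bbb3.
B3 down a major third is G3.
A4 down a major third is F4.
B3 down a major third is G3.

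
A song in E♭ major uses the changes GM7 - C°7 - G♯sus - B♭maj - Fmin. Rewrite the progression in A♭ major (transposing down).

CM7 F°7 C#sus Ebmaj Bbmin

E♭ major down to A♭ major is a perfect fifth; each chord root moves by that interval while the quality stays the same.
GM7: root G down a perfect fifth → C, giving CM7.
C°7: root C down a perfect fifth → F, giving F°7.
G♯sus: root G♯ down a perfect fifth → C#, giving C#sus.
B♭maj: root B♭ down a perfect fifth → Eb, giving Ebmaj.
Fmin: root F down a perfect fifth → Bb, giving Bbmin.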